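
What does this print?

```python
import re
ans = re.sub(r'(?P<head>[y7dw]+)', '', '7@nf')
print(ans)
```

@nf

This matches one or more of one of [y7dw] (captured as 'head').
Matches: at [0:1] → '7'.
Each match is replaced by ''.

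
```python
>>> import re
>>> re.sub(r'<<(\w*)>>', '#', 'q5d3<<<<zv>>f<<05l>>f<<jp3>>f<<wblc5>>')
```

Matches: at [6:12] → '<<zv>>'; at [13:20] → '<<05l>>'; at [21:28] → '<<jp3>>'; at [29:38] → '<<wblc5>>'.
Each match is replaced by '#'.

'q5d3<<#f#f#f#'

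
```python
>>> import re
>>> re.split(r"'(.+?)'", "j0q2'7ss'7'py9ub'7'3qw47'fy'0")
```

The `?` after the quantifier makes it lazy — it takes as little as possible before letting the rest of the pattern try.
Matches to split on: at [4:9] → "'7ss'"; at [10:17] → "'py9ub'"; at [18:25] → "'3qw47'".
The group in the pattern means `split` returns the separators' captures alongside the pieces.

['j0q2', '7ss', '7', 'py9ub', '7', '3qw47', "fy'0"]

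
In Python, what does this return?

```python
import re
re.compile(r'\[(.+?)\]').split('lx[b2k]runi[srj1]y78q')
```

['lx', 'b2k', 'runi', 'srj1', 'y78q']

A non-greedy quantifier consumes as few characters as it can — just enough that the remainder of the pattern still matches from where it stops; whatever follows it matches normally.
Matches to split on: at [2:7] → '[b2k]'; at [11:17] → '[srj1]'.
Because the pattern has a capturing group, `split` also inserts each captured text between the pieces.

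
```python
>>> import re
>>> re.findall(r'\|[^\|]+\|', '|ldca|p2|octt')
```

Scanning left to right: at [0:6] → '|ldca|'.
`findall` yields the raw match text (1 of them) because the pattern has no groups.

['|ldca|']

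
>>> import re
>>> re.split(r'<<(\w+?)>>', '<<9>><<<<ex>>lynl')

['', '9', '<<', 'ex', 'lynl']

Because the pattern has a capturing group, `split` also inserts each captured text between the pieces.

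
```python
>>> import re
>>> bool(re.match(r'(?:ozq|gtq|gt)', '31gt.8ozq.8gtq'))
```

False

`match` is anchored at position 0; if the pattern doesn't fit there, it returns None.
Here position 0 doesn't satisfy it, so the call returns None, and `bool(None)` is False.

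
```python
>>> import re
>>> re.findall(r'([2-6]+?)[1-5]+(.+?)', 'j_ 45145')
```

[('4', '5')]

The `?` after the quantifier makes it lazy — it takes as little as possible before letting the rest of the pattern try.
With 2 capturing groups, `findall` returns a 2-tuple per match.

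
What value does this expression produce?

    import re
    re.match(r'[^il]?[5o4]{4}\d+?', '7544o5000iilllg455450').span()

With `match`, the pattern is implicitly anchored at the beginning.
The match spans [0:6] → '7544o5'.

(0, 6)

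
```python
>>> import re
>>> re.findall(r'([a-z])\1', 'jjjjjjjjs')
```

['j', 'j', 'j', 'j']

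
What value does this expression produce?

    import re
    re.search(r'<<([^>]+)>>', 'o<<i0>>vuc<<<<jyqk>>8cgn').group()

'<<i0>>'

`re.search` scans for the first position where the pattern succeeds.
The match spans [1:7] → '<<i0>>'.
Captured: group 1 = 'i0'.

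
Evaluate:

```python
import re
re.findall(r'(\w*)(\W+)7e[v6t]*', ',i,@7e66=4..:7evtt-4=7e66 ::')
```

[('i', ',@'), ('4', '..:'), ('4', '=')]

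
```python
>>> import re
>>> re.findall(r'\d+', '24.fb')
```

['24']

This matches one or more of a digit.
Scanning left to right: at [0:2] → '24'.
Since nothing is captured, `findall` lists the 1 matched substring directly.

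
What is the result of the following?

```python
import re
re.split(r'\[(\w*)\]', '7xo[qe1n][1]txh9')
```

Matches to split on: at [3:9] → '[qe1n]'; at [9:12] → '[1]'.
Because the pattern has a capturing group, `split` also inserts each captured text between the pieces.

['7xo', 'qe1n', '', '1', 'txh9']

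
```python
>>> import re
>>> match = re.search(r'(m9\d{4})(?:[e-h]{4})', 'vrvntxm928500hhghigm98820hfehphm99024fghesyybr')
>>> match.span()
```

This matches the literal 'm9', then exactly 4 of a digit (captured); then exactly 4 of a character in [e-h] (non-capturing group).
`search` walks the string left to right and returns the first match it finds.
The match spans [19:29] → 'm98820hfeh'.
Captured: group 1 = 'm98820'.

(19, 29)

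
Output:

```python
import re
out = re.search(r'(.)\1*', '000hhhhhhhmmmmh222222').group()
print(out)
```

000

`\1` is not a pattern — it's the concrete string captured by group 1, re-applied verbatim.
The match spans [0:3] → '000'.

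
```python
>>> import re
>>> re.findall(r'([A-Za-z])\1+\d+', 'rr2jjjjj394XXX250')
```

The backreference `\1` re-matches whatever the first group consumed, character for character.
Matches: at [0:3] match 'rr2', group 1 = 'r'; at [3:11] match 'jjjjj394', group 1 = 'j'; at [11:17] match 'XXX250', group 1 = 'X'.
Because there's exactly one group, `findall` drops the full match and keeps group 1 from each hit.

['r', 'j', 'X']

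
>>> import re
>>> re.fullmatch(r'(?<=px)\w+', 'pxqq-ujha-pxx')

None

`fullmatch` succeeds only if the pattern covers the string from start to end.
Here there's no way to consume every character, so the call returns None.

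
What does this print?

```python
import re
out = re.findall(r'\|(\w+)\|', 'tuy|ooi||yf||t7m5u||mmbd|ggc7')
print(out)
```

Scanning left to right: at [3:8] match '|ooi|', group 1 = 'ooi'; at [8:12] match '|yf|', group 1 = 'yf'; at [12:19] match '|t7m5u|', group 1 = 't7m5u'; at [19:25] match '|mmbd|', group 1 = 'mmbd'.
`findall` collects group 1 from each match (4 total).

['ooi', 'yf', 't7m5u', 'mmbd']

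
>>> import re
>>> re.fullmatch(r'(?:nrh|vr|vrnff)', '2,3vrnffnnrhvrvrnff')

None

`re.fullmatch` is like wrapping the pattern in `^…$` (in single-line mode).
Here there's no way to consume every character, so the call returns None.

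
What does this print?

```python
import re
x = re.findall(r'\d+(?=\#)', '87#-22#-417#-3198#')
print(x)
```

['87', '22', '417', '3198']

Lookahead/lookbehind check context without consuming it, so the matched span excludes the asserted characters.
With no groups in the pattern, `findall` gives back each whole match — 4 here.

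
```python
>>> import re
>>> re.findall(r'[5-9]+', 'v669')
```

The pattern matches one or more of a character in [5-9].
Matches: at [1:4] → '669'.
Since nothing is captured, `findall` lists the 1 matched substring directly.

['669']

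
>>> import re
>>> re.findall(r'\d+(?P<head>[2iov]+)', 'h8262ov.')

Pattern: one or more of a digit; then one or more of one of [2iov] (captured as 'head').
Scanning left to right: at [1:7] match '8262ov', group 1 = 'ov'.
`findall` collects group 1 from the one match (1 total).

['ov']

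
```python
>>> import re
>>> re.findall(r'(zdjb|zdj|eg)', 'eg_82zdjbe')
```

The regex engine tests alternatives in the order written; an earlier branch that matches wins even if a later one would match more.
Walking the string: at [0:2] match 'eg', group 1 = 'eg'; at [5:9] match 'zdjb', group 1 = 'zdjb'.
One capturing group, so `findall` returns just the captured substring from each match — 2 in all.

['eg', 'zdjb']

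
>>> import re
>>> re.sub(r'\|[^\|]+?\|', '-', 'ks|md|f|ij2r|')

Each match is replaced by '-'.

'ks-f-'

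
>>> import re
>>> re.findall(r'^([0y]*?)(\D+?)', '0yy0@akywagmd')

[('0', 'y')]

This matches anchored at the start of the string; then zero or more of one of [0y] (lazy) (captured); then one or more of a non-digit (lazy) (captured).
Because the quantifier is non-greedy, it stops expanding at the earliest point where the rest of the pattern can succeed.
Walking the string: at [0:2] match '0y', groups = ('0', 'y').
Multiple groups make `findall` return tuples — one 2-tuple for the one match.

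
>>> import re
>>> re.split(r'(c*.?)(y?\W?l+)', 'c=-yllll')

['c=', '-', 'yllll', '']

Pattern: zero or more of a literal 'c', then optionally any character (captured); then optionally a literal 'y', then optionally a non-word character, then one or more of a literal 'l' (captured).
Matches to split on: at [2:8] → '-yllll'.
The group in the pattern means `split` returns the separators' captures alongside the pieces.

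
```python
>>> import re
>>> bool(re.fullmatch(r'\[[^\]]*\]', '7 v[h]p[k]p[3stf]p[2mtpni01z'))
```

False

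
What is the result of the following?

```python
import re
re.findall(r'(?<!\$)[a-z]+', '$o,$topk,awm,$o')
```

['opk', 'awm']

A negative assertion filters positions out without eating any characters.
`findall` yields the raw match text (2 of them) because the pattern has no groups.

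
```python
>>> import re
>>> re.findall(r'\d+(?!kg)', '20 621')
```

['20', '621']

The negative lookahead/lookbehind blocks any match where the forbidden context is present.
Since nothing is captured, `findall` lists the 2 matched substrings directly.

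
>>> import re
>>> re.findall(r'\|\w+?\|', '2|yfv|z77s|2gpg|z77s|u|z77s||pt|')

['|yfv|', '|2gpg|', '|u|', '|pt|']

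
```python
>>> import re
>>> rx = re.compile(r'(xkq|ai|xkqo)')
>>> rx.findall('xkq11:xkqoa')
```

['xkq', 'xkq']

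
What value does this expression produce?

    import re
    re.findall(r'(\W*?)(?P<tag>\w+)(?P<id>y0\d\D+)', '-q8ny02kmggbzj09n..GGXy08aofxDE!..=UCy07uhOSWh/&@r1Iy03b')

[('-', 'q8n', 'y02kmggbzj'), ('..', 'GGX', 'y08aofxDE!..=UCy'), ('/&@', 'r1I', 'y03b')]

The pattern matches zero or more of a non-word character (lazy) (captured); then one or more of a word character (captured as 'tag'); then the literal 'y0', then a digit, then one or more of a non-digit (captured as 'id').
With 3 capturing groups, `findall` returns a 3-tuple per match.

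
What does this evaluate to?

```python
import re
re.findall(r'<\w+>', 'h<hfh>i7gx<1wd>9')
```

['<hfh>', '<1wd>']

No capturing groups, so `findall` returns the 2 full match strings.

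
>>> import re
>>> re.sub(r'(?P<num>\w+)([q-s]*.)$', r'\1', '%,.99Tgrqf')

Pattern: one or more of a word character (captured as 'num'); then zero or more of a character in [q-s], then any character (captured); then anchored at the end.
Matches: at [3:10] → '99Tgrqf'.
The replacement refers to a captured group, so each match is rewritten using its own captured text.

'%,.99Tgrq'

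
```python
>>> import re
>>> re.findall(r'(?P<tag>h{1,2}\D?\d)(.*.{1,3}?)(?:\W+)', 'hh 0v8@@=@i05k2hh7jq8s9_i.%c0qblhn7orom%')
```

2 groups means the one result is a tuple of 2 captured strings — 1 here.

[('hh 0', 'v8@@=@i05k2hh7jq8s9_i.%c0qblhn7orom')]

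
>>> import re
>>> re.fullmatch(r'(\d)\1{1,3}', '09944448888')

None

`re.fullmatch` is like wrapping the pattern in `^…$` (in single-line mode).
Here the string isn't matched end-to-end, so the call returns None.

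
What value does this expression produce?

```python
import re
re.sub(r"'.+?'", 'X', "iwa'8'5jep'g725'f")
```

'iwaX5jepXf'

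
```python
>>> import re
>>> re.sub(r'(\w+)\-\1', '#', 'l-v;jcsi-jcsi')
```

'l-v;#'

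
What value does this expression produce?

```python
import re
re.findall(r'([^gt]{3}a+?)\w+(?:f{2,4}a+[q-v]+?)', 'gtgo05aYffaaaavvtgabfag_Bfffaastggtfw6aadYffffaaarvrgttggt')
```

['o05a']

The pattern matches exactly 3 of any character except [gt], then one or more of the literal 'a' (lazy) (captured); then one or more of a word character; then 2 to 4 of the literal 'f', then one or more of the literal 'a', then one or more of a character in [q-v] (lazy) (non-capturing group).
Matches: at [3:50] match 'o05aYffaaaavvtgabfag_Bfffaastggtfw6aadYffffaaar', group 1 = 'o05a'.
One capturing group, so `findall` returns just the captured substring from the one match — 1 in all.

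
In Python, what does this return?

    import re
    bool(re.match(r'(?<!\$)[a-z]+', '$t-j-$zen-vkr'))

False

The negative lookaround is zero-width — it rules out positions where the adjacent text would match, without consuming anything.
`re.match` only tries the pattern at the start of the string.
Here the string doesn't start with a match, so the call returns None, and `bool(None)` is False.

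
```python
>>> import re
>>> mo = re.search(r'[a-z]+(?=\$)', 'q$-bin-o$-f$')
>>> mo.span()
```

(0, 1)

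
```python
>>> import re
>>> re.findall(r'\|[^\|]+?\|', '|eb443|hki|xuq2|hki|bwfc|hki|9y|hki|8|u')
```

Walking the string: at [0:7] → '|eb443|'; at [10:16] → '|xuq2|'; at [19:25] → '|bwfc|'; at [28:32] → '|9y|'; at [35:38] → '|8|'.
Since nothing is captured, `findall` lists the 5 matched substrings directly.

['|eb443|', '|xuq2|', '|bwfc|', '|9y|', '|8|']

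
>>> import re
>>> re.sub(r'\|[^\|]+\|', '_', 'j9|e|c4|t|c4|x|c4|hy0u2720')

Each match is replaced by '_'.

'j9_c4_c4_c4|hy0u2720'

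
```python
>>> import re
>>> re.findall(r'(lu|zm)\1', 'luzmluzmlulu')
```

['lu']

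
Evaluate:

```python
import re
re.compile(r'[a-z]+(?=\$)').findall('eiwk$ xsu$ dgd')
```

['eiwk', 'xsu']

The lookaround is zero-width — it requires the adjacent text to match without consuming it, so the asserted text isn't part of the match.
`findall` yields the raw match text (2 of them) because the pattern has no groups.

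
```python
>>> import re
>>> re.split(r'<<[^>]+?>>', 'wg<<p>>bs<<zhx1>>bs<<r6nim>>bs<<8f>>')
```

Matches to split on: at [2:7] → '<<p>>'; at [9:17] → '<<zhx1>>'; at [19:28] → '<<r6nim>>'; at [30:36] → '<<8f>>'.
The string is cut at each match, leaving 5 pieces.

['wg', 'bs', 'bs', 'bs', '']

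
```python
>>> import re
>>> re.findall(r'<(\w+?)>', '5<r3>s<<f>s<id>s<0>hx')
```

['r3', 'f', 'id', '0']

`findall` collects group 1 from each match (4 total).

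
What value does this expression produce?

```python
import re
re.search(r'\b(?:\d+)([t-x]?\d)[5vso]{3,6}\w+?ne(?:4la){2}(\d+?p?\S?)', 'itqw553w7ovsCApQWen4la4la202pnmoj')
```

Pattern: a word boundary (`\b`, zero-width); then one or more of a digit (non-capturing group); then optionally a character in [t-x], then a digit (captured); then 3 to 6 of one of [5vso], then one or more of a word character (lazy); then the literal 'ne', then the literal '4la' repeated 2 times; then one or more of a digit (lazy), then optionally a literal 'p', then optionally a non-whitespace character (captured).
`re.search` scans for the first position where the pattern succeeds.
Here the pattern never matches, so the call returns None.

None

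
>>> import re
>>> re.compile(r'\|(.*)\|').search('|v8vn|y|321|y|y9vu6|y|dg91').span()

(0, 22)

`re.search` tries every starting position until one works.
The match spans [0:22] → '|v8vn|y|321|y|y9vu6|y|'.
Captured: group 1 = 'v8vn|y|321|y|y9vu6|y'.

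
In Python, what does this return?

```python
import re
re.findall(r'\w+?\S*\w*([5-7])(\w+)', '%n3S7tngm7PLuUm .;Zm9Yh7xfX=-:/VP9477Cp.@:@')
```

[('7', 'PLuUm'), ('7', 'Cp')]

The pattern matches one or more of a word character (lazy), then zero or more of a non-whitespace character, then zero or more of a word character; then a character in [5-7] (captured); then one or more of a word character (captured).
2 groups means each result is a tuple of 2 captured strings — 2 here.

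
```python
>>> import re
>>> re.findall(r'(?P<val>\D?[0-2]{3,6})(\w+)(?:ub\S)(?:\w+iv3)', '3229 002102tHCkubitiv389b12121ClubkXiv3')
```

This matches optionally a non-digit, then 3 to 6 of a character in [0-2] (captured as 'val'); then one or more of a word character (captured); then the literal 'ub', then a non-whitespace character (non-capturing group); then one or more of a word character, then the literal 'iv3' (non-capturing group).
With 2 capturing groups, `findall` returns a 2-tuple per match.

[(' 002102', 'tHCkubitiv389b12121Cl')]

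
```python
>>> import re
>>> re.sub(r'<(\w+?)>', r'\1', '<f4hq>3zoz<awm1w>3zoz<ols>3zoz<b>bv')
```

'f4hq3zozawm1w3zozols3zozbbv'

`\1` in the replacement pulls in group 1's text for each match.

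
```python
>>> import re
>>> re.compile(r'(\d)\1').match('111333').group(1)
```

The match spans [0:2] → '11'.
Captured: group 1 = '1'.

'1'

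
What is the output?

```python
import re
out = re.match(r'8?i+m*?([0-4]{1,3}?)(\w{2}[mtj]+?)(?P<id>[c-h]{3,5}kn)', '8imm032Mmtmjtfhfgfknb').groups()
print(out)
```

('03', '2Mmtmjt', 'fhfgfkn')

The pattern matches optionally the literal '8', then one or more of a literal 'i', then zero or more of a literal 'm' (lazy); then 1 to 3 of a character in [0-4] (lazy) (captured); then exactly 2 of a word character, then one or more of one of [mtj] (lazy) (captured); then 3 to 5 of a character in [c-h], then the literal 'kn' (captured as 'id').
`re.match` only tries the pattern at the start of the string.
The match spans [0:20] → '8imm032Mmtmjtfhfgfkn'.
Captured: group 1 = '03', group 2 = '2Mmtmjt', group 3 = 'fhfgfkn'.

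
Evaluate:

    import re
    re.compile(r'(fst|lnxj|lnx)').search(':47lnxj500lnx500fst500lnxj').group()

`|` is ordered: at each position the engine commits to the first alternative that works.
The match spans [3:7] → 'lnxj'.

'lnxj'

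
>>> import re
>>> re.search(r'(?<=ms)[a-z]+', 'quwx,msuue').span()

The lookaround is zero-width — it requires the adjacent text to match without consuming it, so the asserted text isn't part of the match.
The match spans [7:10] → 'uue'.

(7, 10)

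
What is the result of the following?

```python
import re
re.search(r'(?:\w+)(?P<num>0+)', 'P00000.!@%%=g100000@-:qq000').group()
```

'P00000'

The match spans [0:6] → 'P00000'.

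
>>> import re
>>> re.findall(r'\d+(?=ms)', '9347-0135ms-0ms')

The positive lookaround only admits positions where the adjacent text matches; those characters stay outside the span.
`findall` yields the raw match text (2 of them) because the pattern has no groups.

['0135', '0']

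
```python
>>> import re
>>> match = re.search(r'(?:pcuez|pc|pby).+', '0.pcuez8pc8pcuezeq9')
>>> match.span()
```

Unlike `match`, `search` isn't anchored — it looks for the pattern anywhere in the string.
The match spans [2:19] → 'pcuez8pc8pcuezeq9'.

(2, 19)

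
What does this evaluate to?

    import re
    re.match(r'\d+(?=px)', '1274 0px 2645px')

None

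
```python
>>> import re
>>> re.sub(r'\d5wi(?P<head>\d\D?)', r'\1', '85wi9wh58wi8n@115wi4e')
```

This matches a digit, then the literal '5wi'; then a digit, then optionally a non-digit (captured as 'head').
Matches: at [0:6] → '85wi9w'; at [15:21] → '15wi4e'.
The replacement refers to a captured group, so each match is rewritten using its own captured text.

'9wh58wi8n@14e'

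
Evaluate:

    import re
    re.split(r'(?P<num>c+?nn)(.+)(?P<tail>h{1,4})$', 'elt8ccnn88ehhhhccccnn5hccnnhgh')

The group in the pattern means `split` returns the separators' captures alongside the pieces.

['elt8', 'ccnn', '88ehhhhccccnn5hccnnhg', 'h', '']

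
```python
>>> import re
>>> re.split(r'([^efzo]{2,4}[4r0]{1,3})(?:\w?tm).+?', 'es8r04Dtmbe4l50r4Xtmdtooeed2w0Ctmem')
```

['e', 's8r04', 'e', '4l50r4', 'tooee', 'd2w0', 'm']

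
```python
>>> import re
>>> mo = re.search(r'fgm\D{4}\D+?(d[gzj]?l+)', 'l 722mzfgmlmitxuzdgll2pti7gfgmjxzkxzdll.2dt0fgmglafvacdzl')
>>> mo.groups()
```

('dgll',)

The pattern matches the literal 'fgm', then exactly 4 of a non-digit, then one or more of a non-digit (lazy); then a literal 'd', then optionally one of [gzj], then one or more of a literal 'l' (captured).
Unlike `match`, `search` isn't anchored — it looks for the pattern anywhere in the string.
The match spans [7:21] → 'fgmlmitxuzdgll'.
Captured: group 1 = 'dgll'.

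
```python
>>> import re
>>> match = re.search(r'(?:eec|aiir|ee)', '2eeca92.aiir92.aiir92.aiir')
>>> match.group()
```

'eec'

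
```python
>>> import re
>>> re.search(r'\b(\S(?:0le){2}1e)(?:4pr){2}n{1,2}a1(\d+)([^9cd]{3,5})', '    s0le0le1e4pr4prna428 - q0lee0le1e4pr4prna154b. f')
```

None

Pattern: a word boundary (`\b`, zero-width); then a non-whitespace character, then the literal '0le' repeated 2 times, then the literal '1e' (captured); then the literal '4pr' repeated 2 times, then 1 to 2 of a literal 'n', then the literal 'a1'; then one or more of a digit (captured); then 3 to 5 of any character except [9cd] (captured).
`re.search` scans for the first position where the pattern succeeds.
Here nothing in the string fits, so the call returns None.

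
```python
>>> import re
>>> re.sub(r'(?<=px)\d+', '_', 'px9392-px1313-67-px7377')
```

Lookahead/lookbehind check context without consuming it, so the matched span excludes the asserted characters.
Matches: at [2:6] → '9392'; at [9:13] → '1313'; at [19:23] → '7377'.
Each match is replaced by '_'.

'px_-px_-67-px_'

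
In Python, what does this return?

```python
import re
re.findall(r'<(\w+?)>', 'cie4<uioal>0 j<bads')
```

['uioal']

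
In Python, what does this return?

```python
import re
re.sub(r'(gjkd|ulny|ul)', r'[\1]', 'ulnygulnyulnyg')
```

The regex engine tests alternatives in the order written; an earlier branch that matches wins even if a later one would match more.
Matches: at [0:4] → 'ulny'; at [5:9] → 'ulny'; at [9:13] → 'ulny'.
`\1` in the replacement pulls in group 1's text for each match.

'[ulny]g[ulny][ulny]g'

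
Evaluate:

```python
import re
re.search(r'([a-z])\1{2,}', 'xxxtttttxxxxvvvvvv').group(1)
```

'x'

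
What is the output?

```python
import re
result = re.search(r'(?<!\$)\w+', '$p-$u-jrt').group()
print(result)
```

jrt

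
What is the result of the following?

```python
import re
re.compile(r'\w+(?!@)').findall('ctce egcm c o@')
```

['ctce', 'egcm', 'c']

A negative assertion filters positions out without eating any characters.
Walking the string: at [0:4] → 'ctce'; at [5:9] → 'egcm'; at [10:11] → 'c'.
Since nothing is captured, `findall` lists the 3 matched substrings directly.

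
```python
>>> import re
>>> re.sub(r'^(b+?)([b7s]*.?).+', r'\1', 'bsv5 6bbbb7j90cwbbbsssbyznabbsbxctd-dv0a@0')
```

'b'

The pattern matches anchored at the start of the string; then one or more of a literal 'b' (lazy) (captured); then zero or more of one of [b7s], then optionally any character (captured); then one or more of any character.
Matches: at [0:42] → 'bsv5 6bbbb7j90cwbbbsssbyznabbsbxctd-dv0a@0'.
`\1` in the replacement pulls in group 1's text for each match.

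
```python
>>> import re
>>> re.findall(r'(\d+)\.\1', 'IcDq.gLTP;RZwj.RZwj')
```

[]

A backreference is literal: `\1` must see the identical characters the first group matched.
Because there's exactly one group, `findall` drops the full match and keeps group 1 from each hit.
Nothing in the string satisfies the pattern, so the list is empty.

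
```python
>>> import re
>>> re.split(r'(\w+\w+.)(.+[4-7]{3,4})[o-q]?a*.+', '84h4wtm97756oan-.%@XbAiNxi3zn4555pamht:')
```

Because the pattern has a capturing group, `split` also inserts each captured text between the pieces.

['', '84h4wtm97756oan-', '.%@XbAiNxi3zn4555', '']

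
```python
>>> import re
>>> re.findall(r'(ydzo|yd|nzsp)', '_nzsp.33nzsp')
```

Matches: at [1:5] match 'nzsp', group 1 = 'nzsp'; at [8:12] match 'nzsp', group 1 = 'nzsp'.
With a single group, `findall` returns only what that group captured — 2 items.

['nzsp', 'nzsp']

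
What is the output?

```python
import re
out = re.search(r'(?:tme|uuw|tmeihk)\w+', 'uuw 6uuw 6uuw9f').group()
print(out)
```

uuw9f

`re.search` scans for the first position where the pattern succeeds.
The match spans [10:15] → 'uuw9f'.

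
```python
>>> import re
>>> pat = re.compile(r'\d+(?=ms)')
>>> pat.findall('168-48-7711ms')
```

['7711']

The lookaround is zero-width — it requires the adjacent text to match without consuming it, so the asserted text isn't part of the match.
Walking the string: at [7:11] → '7711'.
Since nothing is captured, `findall` lists the 1 matched substring directly.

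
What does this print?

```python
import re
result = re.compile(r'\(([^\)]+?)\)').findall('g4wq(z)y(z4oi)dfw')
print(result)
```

['z', 'z4oi']

One capturing group, so `findall` returns just the captured substring from each match — 2 in all.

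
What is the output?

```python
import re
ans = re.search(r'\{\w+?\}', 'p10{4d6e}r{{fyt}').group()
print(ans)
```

`re.search` scans for the first position where the pattern succeeds.
The match spans [3:9] → '{4d6e}'.

{4d6e}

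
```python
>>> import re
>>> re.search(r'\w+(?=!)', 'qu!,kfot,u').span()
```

Because the assertion is zero-width, the text it checks is not consumed and won't appear in the result.
The match spans [0:2] → 'qu'.

(0, 2)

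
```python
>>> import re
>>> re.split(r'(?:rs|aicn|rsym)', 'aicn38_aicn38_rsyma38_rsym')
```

Alternation tries branches left to right and keeps the first one that lets the overall match succeed at that position.
`split` removes every match and returns the 5 fragments in between.

['', '38_', '38_', 'yma38_', 'ym']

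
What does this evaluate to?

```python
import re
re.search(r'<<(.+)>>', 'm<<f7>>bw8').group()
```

'<<f7>>'

The match spans [1:7] → '<<f7>>'.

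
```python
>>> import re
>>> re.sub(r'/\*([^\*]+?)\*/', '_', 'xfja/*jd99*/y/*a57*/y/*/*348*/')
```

'xfja_y_y/*_'

Matches: at [4:12] → '/*jd99*/'; at [13:20] → '/*a57*/'; at [23:30] → '/*348*/'.
`sub` substitutes '_' at each match site.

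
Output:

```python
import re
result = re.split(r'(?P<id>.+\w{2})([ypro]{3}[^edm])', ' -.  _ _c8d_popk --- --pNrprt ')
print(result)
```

This matches one or more of any character, then exactly 2 of a word character (captured as 'id'); then exactly 3 of one of [ypro], then any character except [edm] (captured).
Matches to split on: at [0:29] → ' -.  _ _c8d_popk --- --pNrprt'.
With a capturing group present, the delimiter's captured portion is kept in the result list.

['', ' -.  _ _c8d_popk --- --pN', 'rprt', ' ']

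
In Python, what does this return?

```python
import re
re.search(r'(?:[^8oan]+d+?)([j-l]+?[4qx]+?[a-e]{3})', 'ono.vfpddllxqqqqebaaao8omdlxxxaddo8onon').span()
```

The pattern matches one or more of any character except [8oan], then one or more of a literal 'd' (lazy) (non-capturing group); then one or more of a character in [j-l] (lazy), then one or more of one of [4qx] (lazy), then exactly 3 of a character in [a-e] (captured).
The match spans [3:19] → '.vfpddllxqqqqeba'.

(3, 19)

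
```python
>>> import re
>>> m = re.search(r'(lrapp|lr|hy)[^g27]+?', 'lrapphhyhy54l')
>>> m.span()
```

(0, 6)

Branches in `(...|...)` are attempted left-to-right; the first branch that allows the whole pattern to succeed is taken.
`search` walks the string left to right and returns the first match it finds.
The match spans [0:6] → 'lrapph'.
Captured: group 1 = 'lrapp'.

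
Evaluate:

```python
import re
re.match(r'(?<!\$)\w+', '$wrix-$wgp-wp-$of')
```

`(?!…)`/`(?<!…)` only lets a position through if the neighbouring text does NOT match; no characters are consumed.
With `match`, the pattern is implicitly anchored at the beginning.
Here position 0 doesn't satisfy it, so the call returns None.

None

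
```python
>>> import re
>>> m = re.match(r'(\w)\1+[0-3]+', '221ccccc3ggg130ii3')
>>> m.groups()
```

The backreference `\1` re-matches whatever the first group consumed, character for character.
`re.match` won't scan ahead — the pattern has to work from the very first character.
The match spans [0:3] → '221'.
Captured: group 1 = '2'.

('2',)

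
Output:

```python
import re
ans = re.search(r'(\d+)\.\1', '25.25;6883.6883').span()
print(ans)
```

`\1` is not a pattern — it's the concrete string captured by group 1, re-applied verbatim.
`search` walks the string left to right and returns the first match it finds.
The match spans [0:5] → '25.25'.
Captured: group 1 = '25'.

(0, 5)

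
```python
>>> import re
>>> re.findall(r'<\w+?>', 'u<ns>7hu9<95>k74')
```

With no groups in the pattern, `findall` gives back each whole match — 2 here.

['<ns>', '<95>']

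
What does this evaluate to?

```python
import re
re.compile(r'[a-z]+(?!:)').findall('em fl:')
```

['em', 'f']

Because the assertion is negative and zero-width, positions next to the forbidden text are skipped.
Matches: at [0:2] → 'em'; at [3:4] → 'f'.
With no groups in the pattern, `findall` gives back each whole match — 2 here.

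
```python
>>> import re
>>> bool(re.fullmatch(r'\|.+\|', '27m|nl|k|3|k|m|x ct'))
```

For `fullmatch`, every character of the input must be accounted for by the pattern.
Here the pattern can't cover the whole string, so the call returns None, and `bool(None)` is False.

False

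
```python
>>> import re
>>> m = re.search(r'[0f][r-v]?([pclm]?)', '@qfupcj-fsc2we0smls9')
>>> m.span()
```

(2, 5)

The pattern matches one of [0f], then optionally a character in [r-v]; then optionally one of [pclm] (captured).
`search` walks the string left to right and returns the first match it finds.
The match spans [2:5] → 'fup'.
Captured: group 1 = 'p'.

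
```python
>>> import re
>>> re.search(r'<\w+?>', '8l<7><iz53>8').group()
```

`re.search` tries every starting position until one works.
The match spans [2:5] → '<7>'.

'<7>'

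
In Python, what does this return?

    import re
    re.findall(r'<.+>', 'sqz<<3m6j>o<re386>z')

Walking the string: at [3:18] → '<<3m6j>o<re386>'.
Since nothing is captured, `findall` lists the 1 matched substring directly.

['<<3m6j>o<re386>']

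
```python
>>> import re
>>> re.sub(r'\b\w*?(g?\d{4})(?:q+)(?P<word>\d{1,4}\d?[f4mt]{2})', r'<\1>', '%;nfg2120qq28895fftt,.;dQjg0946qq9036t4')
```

'%;<g2120>tt,.;<g0946>'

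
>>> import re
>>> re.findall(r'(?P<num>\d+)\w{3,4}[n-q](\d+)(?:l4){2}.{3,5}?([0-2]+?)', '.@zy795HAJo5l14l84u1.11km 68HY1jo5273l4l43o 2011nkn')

The pattern matches one or more of a digit (captured as 'num'); then 3 to 4 of a word character, then a character in [n-q]; then one or more of a digit (captured); then the literal 'l4' repeated 2 times, then 3 to 5 of any character (lazy); then one or more of a character in [0-2] (lazy) (captured).
Lazy quantifiers expand one character at a time until the remainder of the pattern can match.
Matches: at [26:45] match '68HY1jo5273l4l43o 2', groups = ('68', '5273', '2').
Multiple groups make `findall` return tuples — one 3-tuple for the one match.

[('68', '5273', '2')]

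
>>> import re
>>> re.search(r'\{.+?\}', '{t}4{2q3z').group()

Unlike `match`, `search` isn't anchored — it looks for the pattern anywhere in the string.
The match spans [0:3] → '{t}'.

'{t}'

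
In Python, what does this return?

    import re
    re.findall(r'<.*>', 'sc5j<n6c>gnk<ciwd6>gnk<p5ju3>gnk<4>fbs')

['<n6c>gnk<ciwd6>gnk<p5ju3>gnk<4>']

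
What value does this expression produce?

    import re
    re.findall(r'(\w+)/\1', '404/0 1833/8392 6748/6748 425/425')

['6748', '425']

A backreference is literal: `\1` must see the identical characters the first group matched.
Walking the string: at [16:25] match '6748/6748', group 1 = '6748'; at [26:33] match '425/425', group 1 = '425'.
One capturing group, so `findall` returns just the captured substring from each match — 2 in all.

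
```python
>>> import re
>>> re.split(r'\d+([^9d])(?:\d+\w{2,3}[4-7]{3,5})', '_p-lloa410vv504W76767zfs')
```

['_p-lloa410vv', '0', 'zfs']

With a capturing group present, the delimiter's captured portion is kept in the result list.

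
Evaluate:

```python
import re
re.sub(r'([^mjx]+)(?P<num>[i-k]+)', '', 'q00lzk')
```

''

Pattern: one or more of any character except [mjx] (captured); then one or more of a character in [i-k] (captured as 'num').
Matches: at [0:6] → 'q00lzk'.
Each match is replaced by ''.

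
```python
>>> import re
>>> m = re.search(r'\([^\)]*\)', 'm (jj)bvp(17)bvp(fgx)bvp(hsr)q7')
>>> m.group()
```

Unlike `match`, `search` isn't anchored — it looks for the pattern anywhere in the string.
The match spans [2:6] → '(jj)'.

'(jj)'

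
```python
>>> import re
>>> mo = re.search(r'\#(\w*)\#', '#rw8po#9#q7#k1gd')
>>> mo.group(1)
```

Unlike `match`, `search` isn't anchored — it looks for the pattern anywhere in the string.
The match spans [0:7] → '#rw8po#'.
Captured: group 1 = 'rw8po'.

'rw8po'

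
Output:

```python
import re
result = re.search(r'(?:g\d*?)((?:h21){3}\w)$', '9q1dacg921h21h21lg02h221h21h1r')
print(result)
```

This matches the literal 'g', then zero or more of a digit (lazy) (non-capturing group); then the literal 'h21' repeated 3 times, then a word character (captured); then anchored at the end.
Here the pattern never matches, so the call returns None.

None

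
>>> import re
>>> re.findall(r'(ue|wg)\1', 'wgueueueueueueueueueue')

['ue', 'ue', 'ue', 'ue', 'ue']

The backreference `\1` re-matches whatever the first group consumed, character for character.
With a single group, `findall` returns only what that group captured — 5 items.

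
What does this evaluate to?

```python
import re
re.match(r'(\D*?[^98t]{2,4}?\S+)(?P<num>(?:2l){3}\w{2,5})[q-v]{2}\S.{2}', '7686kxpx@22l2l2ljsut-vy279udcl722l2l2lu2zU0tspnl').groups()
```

This matches zero or more of a non-digit (lazy), then 2 to 4 of any character except [98t] (lazy), then one or more of a non-whitespace character (captured); then the literal '2l' repeated 3 times, then 2 to 5 of a word character (captured as 'num'); then exactly 2 of a character in [q-v], then a non-whitespace character, then exactly 2 of any character.
`match` is anchored at position 0; if the pattern doesn't fit there, it returns None.
The match spans [0:48] → '7686kxpx@22l2l2ljsut-vy279udcl722l2l2lu2zU0tspnl'.
Captured: group 1 = '7686kxpx@22l2l2ljsut-vy279udcl72', group 2 = '2l2l2lu2zU0'.

('7686kxpx@22l2l2ljsut-vy279udcl72', '2l2l2lu2zU0')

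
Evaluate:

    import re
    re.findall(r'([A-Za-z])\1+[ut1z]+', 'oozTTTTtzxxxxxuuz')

['o', 'T', 'x']

`\1` is not a pattern — it's the concrete string captured by group 1, re-applied verbatim.
Matches: at [0:3] match 'ooz', group 1 = 'o'; at [3:9] match 'TTTTtz', group 1 = 'T'; at [9:17] match 'xxxxxuuz', group 1 = 'x'.
`findall` collects group 1 from each match (3 total).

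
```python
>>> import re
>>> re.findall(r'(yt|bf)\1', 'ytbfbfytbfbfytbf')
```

After group 1 captures some text, `\1` only succeeds where that same text appears again.
Because there's exactly one group, `findall` drops the full match and keeps group 1 from each hit.

['bf', 'bf']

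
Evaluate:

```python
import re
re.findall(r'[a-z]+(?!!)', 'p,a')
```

['p', 'a']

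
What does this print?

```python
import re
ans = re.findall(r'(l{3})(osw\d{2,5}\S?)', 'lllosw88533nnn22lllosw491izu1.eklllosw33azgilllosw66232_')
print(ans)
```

[('lll', 'osw88533n'), ('lll', 'osw491i'), ('lll', 'osw33a'), ('lll', 'osw66232_')]

This matches exactly 3 of a literal 'l' (captured); then the literal 'osw', then 2 to 5 of a digit, then optionally a non-whitespace character (captured).
Scanning left to right: at [0:12] match 'lllosw88533n', groups = ('lll', 'osw88533n'); at [16:26] match 'lllosw491i', groups = ('lll', 'osw491i'); at [32:41] match 'lllosw33a', groups = ('lll', 'osw33a'); at [44:56] match 'lllosw66232_', groups = ('lll', 'osw66232_').
2 groups means each result is a tuple of 2 captured strings — 4 here.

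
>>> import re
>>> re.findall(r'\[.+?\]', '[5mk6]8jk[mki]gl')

['[5mk6]', '[mki]']

Because the quantifier is non-greedy, it stops expanding at the earliest point where the rest of the pattern can succeed.
Walking the string: at [0:6] → '[5mk6]'; at [9:14] → '[mki]'.
No capturing groups, so `findall` returns the 2 full match strings.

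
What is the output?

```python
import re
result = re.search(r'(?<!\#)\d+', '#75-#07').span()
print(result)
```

The negative lookahead/lookbehind blocks any match where the forbidden context is present.
Unlike `match`, `search` isn't anchored — it looks for the pattern anywhere in the string.
The match spans [2:3] → '5'.

(2, 3)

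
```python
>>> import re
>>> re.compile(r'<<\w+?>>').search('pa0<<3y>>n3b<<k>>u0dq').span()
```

(3, 9)

`re.search` scans for the first position where the pattern succeeds.
The match spans [3:9] → '<<3y>>'.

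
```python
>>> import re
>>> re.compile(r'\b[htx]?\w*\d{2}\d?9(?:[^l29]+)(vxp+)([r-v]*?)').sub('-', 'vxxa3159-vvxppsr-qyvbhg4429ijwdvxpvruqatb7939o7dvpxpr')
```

Pattern: a word boundary (`\b`, zero-width); then optionally one of [htx], then zero or more of a word character, then exactly 2 of a digit; then optionally a digit, then a literal '9'; then one or more of any character except [l29] (non-capturing group); then the literal 'vx', then one or more of a literal 'p' (captured); then zero or more of a character in [r-v] (lazy) (captured).
Matches: at [0:14] → 'vxxa3159-vvxpp'; at [17:34] → 'qyvbhg4429ijwdvxp'.
Each match is replaced by '-'.

'-sr--vruqatb7939o7dvpxpr'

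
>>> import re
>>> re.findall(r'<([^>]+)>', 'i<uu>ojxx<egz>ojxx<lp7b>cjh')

['uu', 'egz', 'lp7b']

One capturing group, so `findall` returns just the captured substring from each match — 3 in all.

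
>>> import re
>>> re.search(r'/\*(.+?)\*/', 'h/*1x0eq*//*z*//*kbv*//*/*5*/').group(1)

'1x0eq'

Lazy quantifiers expand one character at a time until the remainder of the pattern can match.
`search` walks the string left to right and returns the first match it finds.
The match spans [1:10] → '/*1x0eq*/'.
Captured: group 1 = '1x0eq'.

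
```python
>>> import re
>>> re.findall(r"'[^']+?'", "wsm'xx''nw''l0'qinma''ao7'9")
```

["'xx'", "'nw'", "'l0'", "'ao7'"]

Scanning left to right: at [3:7] → "'xx'"; at [7:11] → "'nw'"; at [11:15] → "'l0'"; at [21:26] → "'ao7'".
`findall` yields the raw match text (4 of them) because the pattern has no groups.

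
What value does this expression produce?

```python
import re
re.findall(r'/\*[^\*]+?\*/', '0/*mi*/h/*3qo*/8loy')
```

['/*mi*/', '/*3qo*/']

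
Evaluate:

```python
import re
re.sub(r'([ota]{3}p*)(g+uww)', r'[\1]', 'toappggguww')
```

This matches exactly 3 of one of [ota], then zero or more of the literal 'p' (captured); then one or more of a literal 'g', then the literal 'uww' (captured).
Each match is replaced using the text its own group 1 captured.

'[toapp]'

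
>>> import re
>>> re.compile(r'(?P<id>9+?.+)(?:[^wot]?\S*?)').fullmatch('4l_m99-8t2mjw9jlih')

The pattern matches one or more of a literal '9' (lazy), then one or more of any character (captured as 'id'); then optionally any character except [wot], then zero or more of a non-whitespace character (lazy) (non-capturing group).
For `fullmatch`, every character of the input must be accounted for by the pattern.
Here the pattern can't cover the whole string, so the call returns None.

None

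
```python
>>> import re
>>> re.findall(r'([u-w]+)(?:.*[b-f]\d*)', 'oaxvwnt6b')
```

['vw']

Pattern: one or more of a character in [u-w] (captured); then zero or more of any character, then a character in [b-f], then zero or more of a digit (non-capturing group).
One capturing group, so `findall` returns just the captured substring from the one match — 1 in all.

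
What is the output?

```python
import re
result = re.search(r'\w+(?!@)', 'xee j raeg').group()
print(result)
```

`(?!…)`/`(?<!…)` only lets a position through if the neighbouring text does NOT match; no characters are consumed.
The match spans [0:3] → 'xee'.

xee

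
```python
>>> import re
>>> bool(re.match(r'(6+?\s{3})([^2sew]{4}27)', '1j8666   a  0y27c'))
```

False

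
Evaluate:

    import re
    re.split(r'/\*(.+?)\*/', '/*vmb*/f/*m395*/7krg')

['', 'vmb', 'f', 'm395', '7krg']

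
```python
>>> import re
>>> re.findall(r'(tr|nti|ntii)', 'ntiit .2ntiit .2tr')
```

Alternation tries branches left to right and keeps the first one that lets the overall match succeed at that position.
Because there's exactly one group, `findall` drops the full match and keeps group 1 from each hit.

['nti', 'nti', 'tr']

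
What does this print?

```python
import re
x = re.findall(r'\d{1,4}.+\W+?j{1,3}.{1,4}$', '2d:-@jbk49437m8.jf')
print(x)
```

This matches 1 to 4 of a digit, then one or more of any character; then one or more of a non-word character (lazy), then 1 to 3 of a literal 'j', then 1 to 4 of any character; then anchored at the end.
Matches: at [0:18] → '2d:-@jbk49437m8.jf'.
No capturing groups, so `findall` returns the 1 full match string.

['2d:-@jbk49437m8.jf']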